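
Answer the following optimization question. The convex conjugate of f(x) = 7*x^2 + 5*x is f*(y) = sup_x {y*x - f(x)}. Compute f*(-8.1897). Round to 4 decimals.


f*(y) = sup_x {y*x - a*x^2 - b*x} = sup_x {(y-b)*x - a*x^2}
FOC: (y - b) - 2a*x = 0 => x* = (y - b)/(2a)
x* = (-8.1897 - 5)/(2*7) = -0.9421
f*(-8.1897) = (y-b)^2/(4a) = (-8.1897 - 5)^2/(4*7)
= 173.9682/28 = 6.2131


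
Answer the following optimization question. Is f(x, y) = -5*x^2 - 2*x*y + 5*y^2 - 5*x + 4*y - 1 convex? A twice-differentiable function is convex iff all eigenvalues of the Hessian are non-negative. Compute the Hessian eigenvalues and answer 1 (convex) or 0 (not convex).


The Hessian of f(x,y) = -5*x^2 - 2*x*y + 5*y^2 - 5*x + 4*y - 1 is:
H = [[-10, -2], [-2, 10]]
Trace = -10 + 10 = 0
Determinant = -10*10 - (-2)^2 = -104
Discriminant = (0)^2 - 4*-104 = 416.0
Eigenvalues: lambda_1 = -10.198, lambda_2 = 10.198
The function is not convex.

0


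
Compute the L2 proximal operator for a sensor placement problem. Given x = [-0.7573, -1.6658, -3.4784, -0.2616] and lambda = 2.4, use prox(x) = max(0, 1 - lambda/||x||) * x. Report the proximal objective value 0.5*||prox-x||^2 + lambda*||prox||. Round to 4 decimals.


Step 1: Compute ||x||.
||x|| = 3.939
Step 2: Compute scaling factor.
scale = max(0, 1 - 2.4/3.939) = 0.3907
Step 3: prox(x) = [-0.2959, -0.6509, -1.3591, -0.1022]
||prox(x)|| = 1.539
Step 4: Proximal objective.
0.5*||prox-x||^2 = 2.88
lambda*||prox|| = 3.6936
Total = 6.5737


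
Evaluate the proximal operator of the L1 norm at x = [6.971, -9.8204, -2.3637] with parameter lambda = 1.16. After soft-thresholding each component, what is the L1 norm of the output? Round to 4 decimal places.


Soft-thresholding with lambda = 1.16:
prox(6.971) = sign(6.971)*max(|6.971| - 1.16, 0) = 5.811
prox(-9.8204) = sign(-9.8204)*max(|-9.8204| - 1.16, 0) = -8.6604
prox(-2.3637) = sign(-2.3637)*max(|-2.3637| - 1.16, 0) = -1.2037
prox(x) = [5.811, -8.6604, -1.2037]
||prox(x)||_1 = 5.811 + 8.6604 + 1.2037 = 15.6751


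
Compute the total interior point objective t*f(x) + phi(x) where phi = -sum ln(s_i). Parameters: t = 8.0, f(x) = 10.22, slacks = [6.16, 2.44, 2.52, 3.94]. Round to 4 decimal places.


Step 1: Compute log-barrier.
ln values: [1.8181, 0.892, 0.9243, 1.3712]
phi = -(1.8181 + 0.892 + 0.9243 + 1.3712) = -5.0055
Step 2: Compute augmented objective.
t*f(x) = 8.0*10.22 = 81.76
Total = 81.76 - 5.0055 = 76.7545


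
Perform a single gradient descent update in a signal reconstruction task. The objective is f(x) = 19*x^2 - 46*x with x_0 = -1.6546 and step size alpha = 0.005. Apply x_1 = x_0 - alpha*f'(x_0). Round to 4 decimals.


We compute the gradient at x_0 and apply the update.
f'(x) = 38*x - 46
f'(-1.6546) = 38*-1.6546 - 46 = -108.8748
x_1 = -1.6546 - 0.005*-108.8748 = -1.1102


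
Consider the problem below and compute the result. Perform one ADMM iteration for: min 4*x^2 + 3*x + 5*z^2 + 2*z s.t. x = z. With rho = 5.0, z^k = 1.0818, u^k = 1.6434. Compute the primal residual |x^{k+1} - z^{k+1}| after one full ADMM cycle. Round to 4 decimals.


ADMM iteration with rho = 5.0, z^k = 1.0818, u^k = 1.6434
Step 1: x-update.
Minimize 4*x^2 + 3*x + (5.0/2)*(x - 1.0818 + 1.6434)^2
FOC: (2*4 + 5.0)*x = -3 + 5.0*(1.0818 - 1.6434)
x^{k+1} = -0.4468
Step 2: z-update.
Minimize 5*z^2 + 2*z + (5.0/2)*(-0.4468 - z + 1.6434)^2
FOC: (2*5 + 5.0)*z = -2 + 5.0*(-0.4468 + 1.6434)
z^{k+1} = 0.2655
Step 3: u-update.
u^{k+1} = 1.6434 - 0.4468 - 0.2655 = 0.9311
Step 4: Primal residual = |-0.4468 - 0.2655| = 0.7123


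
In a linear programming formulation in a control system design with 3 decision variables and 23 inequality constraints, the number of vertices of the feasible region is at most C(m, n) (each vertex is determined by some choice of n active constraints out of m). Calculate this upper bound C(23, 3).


Each vertex corresponds to some choice of n active constraints out of m, so the number of vertices is at most C(m, n) = m! / (n!(m-n)!).
m = 23, n = 3
Numerator: 23 * 22 * 21
Denominator: 3! = 6
C(23, 3) = 1771


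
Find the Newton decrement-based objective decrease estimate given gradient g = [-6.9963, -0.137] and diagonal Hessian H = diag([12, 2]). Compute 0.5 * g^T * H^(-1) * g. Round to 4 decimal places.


Step 1: H is diagonal, so H^(-1) * g = [-0.583, -0.0685].
Step 2: g^T H^(-1) g = sum_i g_i^2 / H_ii
  = (-6.9963)^2/12 + (-0.137)^2/2
  = 4.079 + 0.0094 = 4.0884
Step 3: Objective decrease = 0.5 * g^T H^(-1) g = 2.0442


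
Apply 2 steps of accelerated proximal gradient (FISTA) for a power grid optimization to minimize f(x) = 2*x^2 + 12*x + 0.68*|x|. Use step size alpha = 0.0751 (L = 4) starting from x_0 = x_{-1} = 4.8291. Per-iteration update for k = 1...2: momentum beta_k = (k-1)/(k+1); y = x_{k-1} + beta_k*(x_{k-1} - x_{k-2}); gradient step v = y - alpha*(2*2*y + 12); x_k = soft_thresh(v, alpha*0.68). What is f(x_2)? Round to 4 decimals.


FISTA on f(x) = 2*x^2 + 12*x + 0.68*|x|
L = 4, alpha = 0.0751
Iteration 1: beta = 0.0, y = 4.8291 + 0.0*(4.8291 - 4.8291) = 4.8291
  grad(y) = 31.3164, v = y - alpha*grad = 2.4772
  prox(v) = soft_thresh(2.4772, 0.0511) = 2.4262
Iteration 2: beta = 0.3333, y = 2.4262 + 0.3333*(2.4262 - 4.8291) = 1.6252
  grad(y) = 18.5008, v = y - alpha*grad = 0.2358
  prox(v) = soft_thresh(0.2358, 0.0511) = 0.1847
f(x_2) = 2*0.1847^2 + 12*0.1847 + 0.68*|0.1847| = 2.4105


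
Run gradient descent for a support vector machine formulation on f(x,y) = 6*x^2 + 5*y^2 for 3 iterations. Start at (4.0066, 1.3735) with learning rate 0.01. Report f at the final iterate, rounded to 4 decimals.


Gradient descent on f(x,y) = 6*x^2 + 5*y^2.
Starting point: (4.0066, 1.3735), alpha = 0.01
Step 1: grad_x = 2*6*4.0066 = 48.0792, grad_y = 2*5*1.3735 = 13.735
  x_1 = 4.0066 - 0.01*48.0792 = 3.5258
  y_1 = 1.3735 - 0.01*13.735 = 1.2362
Step 2: grad_x = 2*6*3.5258 = 42.3097, grad_y = 2*5*1.2362 = 12.3615
  x_2 = 3.5258 - 0.01*42.3097 = 3.1027
  y_2 = 1.2362 - 0.01*12.3615 = 1.1125
Step 3: grad_x = 2*6*3.1027 = 37.2325, grad_y = 2*5*1.1125 = 11.1254
  x_3 = 3.1027 - 0.01*37.2325 = 2.7304
  y_3 = 1.1125 - 0.01*11.1254 = 1.0013
f(2.7304, 1.0013) = 6*2.7304^2 + 5*1.0013^2 = 49.7429


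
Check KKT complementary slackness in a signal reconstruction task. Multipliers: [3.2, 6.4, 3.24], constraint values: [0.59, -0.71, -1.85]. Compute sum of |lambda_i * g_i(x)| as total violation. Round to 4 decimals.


KKT complementary slackness check:
lambda_1 * g_1 = 3.2 * 0.59 = 1.888
lambda_2 * g_2 = 6.4 * -0.71 = -4.544
lambda_3 * g_3 = 3.24 * -1.85 = -5.994
Total violation = 1.888 + 4.544 + 5.994 = 12.426


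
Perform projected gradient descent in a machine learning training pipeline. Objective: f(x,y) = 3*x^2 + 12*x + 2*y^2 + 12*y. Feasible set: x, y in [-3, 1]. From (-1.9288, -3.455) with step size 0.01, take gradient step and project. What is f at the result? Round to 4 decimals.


Step 1: Compute gradient at (-1.9288, -3.455).
grad_x = 2*3*-1.9288 + 12 = 0.4272
grad_y = 2*2*-3.455 + 12 = -1.82
Step 2: Gradient step.
x_raw = -1.9288 - 0.01*0.4272 = -1.9331
y_raw = -3.455 - 0.01*-1.82 = -3.4368
Step 3: Project onto [-3, 1].
x_proj = clip(-1.9331) = -1.9331
y_proj = clip(-3.4368) = -3.0
Step 4: Evaluate f.
f(-1.9331, -3.0) = -29.9866


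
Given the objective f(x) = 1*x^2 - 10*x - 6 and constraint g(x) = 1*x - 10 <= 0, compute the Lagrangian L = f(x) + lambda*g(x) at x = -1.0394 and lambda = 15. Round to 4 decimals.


Step 1: Evaluate f(x).
f(-1.0394) = 1*(-1.0394)^2 - 10*(-1.0394) - 6 = 5.4744
Step 2: Evaluate g(x).
g(-1.0394) = 1*-1.0394 - 10 = -11.0394
Step 3: Compute Lagrangian.
L = 5.4744 + 15*-11.0394 = -160.1166


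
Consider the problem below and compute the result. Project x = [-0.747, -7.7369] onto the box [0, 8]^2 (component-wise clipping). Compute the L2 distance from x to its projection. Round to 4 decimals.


Project each component onto [0, 8].
clip(-0.747) = 0.0, clip(-7.7369) = 0.0
Projection = [0.0, 0.0]
Squared diffs: [0.558, 59.8596]
Distance = sqrt(60.4176) = 7.7729


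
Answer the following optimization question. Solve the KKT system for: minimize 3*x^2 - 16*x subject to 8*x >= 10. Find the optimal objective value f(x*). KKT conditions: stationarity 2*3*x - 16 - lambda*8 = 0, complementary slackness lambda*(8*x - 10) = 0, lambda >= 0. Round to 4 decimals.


Step 1: Try lambda = 0 (constraint inactive).
Stationarity: 2*3*x - 16 = 0
x* = 16/(2*3) = 8/3 = 2.6667 (rounded; the exact value 8/3 is used below)
Check constraint: 8*2.6667 = 21.3336 >= 10 -- satisfied.
Step 2: Compute optimal value.
f(x*) = 3*(8/3)^2 - 16*(8/3) = -21.3333


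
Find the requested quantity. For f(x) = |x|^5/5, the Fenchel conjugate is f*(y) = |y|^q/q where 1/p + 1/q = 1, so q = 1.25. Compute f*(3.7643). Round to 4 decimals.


The conjugate exponent q satisfies 1/p + 1/q = 1.
p = 5, so q = 5/(5 - 1) = 1.25
|y|^q = 3.7643^1.25 = 5.2433
f*(3.7643) = 5.2433 / 1.25 = 4.1946


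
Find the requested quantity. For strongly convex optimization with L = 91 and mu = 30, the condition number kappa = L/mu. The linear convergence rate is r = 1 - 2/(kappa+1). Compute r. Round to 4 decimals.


Step 1: Compute the condition number.
kappa = L/mu = 91/30 = 3.0333
Step 2: Compute the convergence rate.
r = 1 - 2/(kappa + 1) = 1 - 2*mu/(L + mu) = (L - mu)/(L + mu) = 61/121 = 0.5041


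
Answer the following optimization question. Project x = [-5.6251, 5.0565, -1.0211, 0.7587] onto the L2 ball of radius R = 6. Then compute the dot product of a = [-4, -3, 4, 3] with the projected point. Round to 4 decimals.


Step 1: Compute ||x|| (intermediates to 6 decimals).
||x|| = sqrt((-5.6251)^2 + 5.0565^2 + (-1.0211)^2 + 0.7587^2) = 7.669955
Step 2: Project.
Since ||x|| > R, scale = R/||x|| = 6/7.669955 = 0.782273, proj(x) = scale * x
proj(x) = [-4.400364, 3.955563, -0.798779, 0.593511]
Step 3: Dot product.
a^T * proj(x) = -4*(-4.400364) - 3*3.955563 + 4*(-0.798779) + 3*0.593511 = 4.3202


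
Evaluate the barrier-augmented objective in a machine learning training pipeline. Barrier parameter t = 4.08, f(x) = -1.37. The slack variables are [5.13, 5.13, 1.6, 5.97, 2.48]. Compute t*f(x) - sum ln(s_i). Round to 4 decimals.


Step 1: Compute log-barrier.
ln values: [1.6351, 1.6351, 0.47, 1.7867, 0.9083]
phi = -(1.6351 + 1.6351 + 0.47 + 1.7867 + 0.9083) = -6.4352
Step 2: Compute augmented objective.
t*f(x) = 4.08*-1.37 = -5.5896
Total = -5.5896 - 6.4352 = -12.0248


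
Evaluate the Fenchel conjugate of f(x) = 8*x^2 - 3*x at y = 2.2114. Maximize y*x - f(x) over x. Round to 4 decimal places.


f*(y) = sup_x {y*x - a*x^2 - b*x} = sup_x {(y-b)*x - a*x^2}
FOC: (y - b) - 2a*x = 0 => x* = (y - b)/(2a)
x* = (2.2114 + 3)/(2*8) = 0.3257
f*(2.2114) = (y-b)^2/(4a) = (2.2114 + 3)^2/(4*8)
= 27.1587/32 = 0.8487


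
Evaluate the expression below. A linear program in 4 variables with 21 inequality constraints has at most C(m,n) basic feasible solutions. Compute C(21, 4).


Each vertex corresponds to some choice of n active constraints out of m, so the number of vertices is at most C(m, n) = m! / (n!(m-n)!).
m = 21, n = 4
Numerator: 21 * 20 * 19 * 18
Denominator: 4! = 24
C(21, 4) = 5985


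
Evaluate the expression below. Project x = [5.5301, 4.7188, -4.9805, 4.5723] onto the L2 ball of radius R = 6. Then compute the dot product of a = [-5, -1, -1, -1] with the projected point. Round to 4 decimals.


Step 1: Compute ||x|| (intermediates to 6 decimals).
||x|| = sqrt(5.5301^2 + 4.7188^2 + (-4.9805)^2 + 4.5723^2) = 9.927758
Step 2: Project.
Since ||x|| > R, scale = R/||x|| = 6/9.927758 = 0.604366, proj(x) = scale * x
proj(x) = [3.342204, 2.851882, -3.010045, 2.763343]
Step 3: Dot product.
a^T * proj(x) = -5*3.342204 - 1*2.851882 - 1*(-3.010045) - 1*2.763343 = -19.3162


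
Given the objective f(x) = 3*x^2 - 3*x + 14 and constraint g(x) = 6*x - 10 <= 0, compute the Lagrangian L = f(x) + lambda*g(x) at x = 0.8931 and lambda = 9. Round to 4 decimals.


Step 1: Evaluate f(x).
f(0.8931) = 3*0.8931^2 - 3*0.8931 + 14 = 13.7136
Step 2: Evaluate g(x).
g(0.8931) = 6*0.8931 - 10 = -4.6414
Step 3: Compute Lagrangian.
L = 13.7136 + 9*-4.6414 = -28.059


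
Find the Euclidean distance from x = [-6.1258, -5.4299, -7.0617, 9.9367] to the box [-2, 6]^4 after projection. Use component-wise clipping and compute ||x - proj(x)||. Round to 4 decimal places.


Project each component onto [-2, 6].
clip(-6.1258) = -2.0, clip(-5.4299) = -2.0, clip(-7.0617) = -2.0, clip(9.9367) = 6.0
Projection = [-2.0, -2.0, -2.0, 6.0]
Squared diffs: [17.0222, 11.7642, 25.6208, 15.4976]
Distance = sqrt(69.9048) = 8.3609


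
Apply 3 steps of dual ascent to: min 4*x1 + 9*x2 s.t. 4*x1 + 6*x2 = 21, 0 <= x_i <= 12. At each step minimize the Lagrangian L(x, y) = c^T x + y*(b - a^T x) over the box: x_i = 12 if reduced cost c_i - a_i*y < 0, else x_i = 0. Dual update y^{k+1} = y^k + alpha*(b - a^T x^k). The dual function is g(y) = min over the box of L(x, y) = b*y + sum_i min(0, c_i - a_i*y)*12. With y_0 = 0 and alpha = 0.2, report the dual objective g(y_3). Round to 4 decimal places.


Dual ascent for LP: min 4*x1 + 9*x2, 4*x1 + 6*x2 = 21, 0 <= x_i <= 12
Step 1: y^k = 0.0, reduced costs: (4.0, 9.0)
  x^k = (0.0, 0.0), subgradient = b - a^T x = 21.0
  y^{k+1} = 0.0 + 0.2*21.0 = 4.2
Step 2: y^k = 4.2, reduced costs: (-12.8, -16.2)
  x^k = (12.0, 12.0), subgradient = b - a^T x = -99.0
  y^{k+1} = 4.2 + 0.2*-99.0 = -15.6
Step 3: y^k = -15.6, reduced costs: (66.4, 102.6)
  x^k = (0.0, 0.0), subgradient = b - a^T x = 21.0
  y^{k+1} = -15.6 + 0.2*21.0 = -11.4
Dual objective at y_3 = -11.4: reduced costs (49.6, 77.4), box minimizer x = (0.0, 0.0)
g(y_3) = b*y + (c1 - a1*y)*x1 + (c2 - a2*y)*x2 = 21*(-11.4) + 49.6*0.0 + 77.4*0.0 = -239.4 + 0.0 + 0.0 = -239.4


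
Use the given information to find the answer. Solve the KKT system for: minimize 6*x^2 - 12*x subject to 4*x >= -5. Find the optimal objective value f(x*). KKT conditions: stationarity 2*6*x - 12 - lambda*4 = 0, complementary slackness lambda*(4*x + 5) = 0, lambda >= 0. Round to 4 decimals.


Step 1: Try lambda = 0 (constraint inactive).
Stationarity: 2*6*x - 12 = 0
x* = 12/(2*6) = 1.0
Check constraint: 4*1.0 = 4.0 >= -5 -- satisfied.
Step 2: Compute optimal value.
f(x*) = 6*1.0^2 - 12*1.0 = -6.0


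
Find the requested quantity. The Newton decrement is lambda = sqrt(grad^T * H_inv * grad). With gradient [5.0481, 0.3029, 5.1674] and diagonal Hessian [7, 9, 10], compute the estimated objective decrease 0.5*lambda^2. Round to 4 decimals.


Step 1: H is diagonal, so H^(-1) * g = [0.7212, 0.0337, 0.5167].
Step 2: g^T H^(-1) g = sum_i g_i^2 / H_ii
  = (5.0481)^2/7 + (0.3029)^2/9 + (5.1674)^2/10
  = 3.6405 + 0.0102 + 2.6702 = 6.3209
Step 3: Objective decrease = 0.5 * g^T H^(-1) g = 3.1604


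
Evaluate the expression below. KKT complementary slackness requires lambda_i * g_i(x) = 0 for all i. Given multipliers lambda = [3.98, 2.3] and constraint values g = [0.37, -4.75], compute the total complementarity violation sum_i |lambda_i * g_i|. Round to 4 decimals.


KKT complementary slackness check:
lambda_1 * g_1 = 3.98 * 0.37 = 1.4726
lambda_2 * g_2 = 2.3 * -4.75 = -10.925
Total violation = 1.4726 + 10.925 = 12.3976


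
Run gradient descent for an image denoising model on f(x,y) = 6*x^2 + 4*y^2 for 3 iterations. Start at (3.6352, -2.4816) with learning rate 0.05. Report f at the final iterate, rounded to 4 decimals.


Gradient descent on f(x,y) = 6*x^2 + 4*y^2.
Starting point: (3.6352, -2.4816), alpha = 0.05
Step 1: grad_x = 2*6*3.6352 = 43.6224, grad_y = 2*4*-2.4816 = -19.8528
  x_1 = 3.6352 - 0.05*43.6224 = 1.4541
  y_1 = -2.4816 - 0.05*-19.8528 = -1.489
Step 2: grad_x = 2*6*1.4541 = 17.449, grad_y = 2*4*-1.489 = -11.9117
  x_2 = 1.4541 - 0.05*17.449 = 0.5816
  y_2 = -1.489 - 0.05*-11.9117 = -0.8934
Step 3: grad_x = 2*6*0.5816 = 6.9796, grad_y = 2*4*-0.8934 = -7.147
  x_3 = 0.5816 - 0.05*6.9796 = 0.2327
  y_3 = -0.8934 - 0.05*-7.147 = -0.536
f(0.2327, -0.536) = 6*0.2327^2 + 4*(-0.536)^2 = 1.4741


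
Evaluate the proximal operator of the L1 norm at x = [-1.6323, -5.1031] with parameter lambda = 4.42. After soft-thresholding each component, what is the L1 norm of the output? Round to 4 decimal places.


Soft-thresholding with lambda = 4.42:
prox(-1.6323) = sign(-1.6323)*max(|-1.6323| - 4.42, 0) = 0.0
prox(-5.1031) = sign(-5.1031)*max(|-5.1031| - 4.42, 0) = -0.6831
prox(x) = [0.0, -0.6831]
||prox(x)||_1 = 0.0 + 0.6831 = 0.6831


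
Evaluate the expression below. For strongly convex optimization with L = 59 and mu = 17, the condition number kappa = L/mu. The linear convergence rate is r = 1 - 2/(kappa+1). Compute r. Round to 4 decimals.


Step 1: Compute the condition number.
kappa = L/mu = 59/17 = 3.4706
Step 2: Compute the convergence rate.
r = 1 - 2/(kappa + 1) = 1 - 2*mu/(L + mu) = (L - mu)/(L + mu) = 42/76 = 0.5526


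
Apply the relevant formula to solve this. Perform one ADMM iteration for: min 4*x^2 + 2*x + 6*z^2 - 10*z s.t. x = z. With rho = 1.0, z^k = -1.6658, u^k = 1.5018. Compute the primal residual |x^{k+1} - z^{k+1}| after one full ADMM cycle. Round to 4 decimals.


ADMM iteration with rho = 1.0, z^k = -1.6658, u^k = 1.5018
Step 1: x-update.
Minimize 4*x^2 + 2*x + (1.0/2)*(x + 1.6658 + 1.5018)^2
FOC: (2*4 + 1.0)*x = -2 + 1.0*(-1.6658 - 1.5018)
x^{k+1} = -0.5742
Step 2: z-update.
Minimize 6*z^2 - 10*z + (1.0/2)*(-0.5742 - z + 1.5018)^2
FOC: (2*6 + 1.0)*z = 10 + 1.0*(-0.5742 + 1.5018)
z^{k+1} = 0.8406
Step 3: u-update.
u^{k+1} = 1.5018 - 0.5742 - 0.8406 = 0.087
Step 4: Primal residual = |-0.5742 - 0.8406| = 1.4148


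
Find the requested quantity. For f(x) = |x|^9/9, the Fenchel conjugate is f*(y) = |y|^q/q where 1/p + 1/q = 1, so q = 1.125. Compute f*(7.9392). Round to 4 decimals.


The conjugate exponent q satisfies 1/p + 1/q = 1.
p = 9, so q = 9/(9 - 1) = 1.125
|y|^q = 7.9392^1.125 = 10.2861
f*(7.9392) = 10.2861 / 1.125 = 9.1432


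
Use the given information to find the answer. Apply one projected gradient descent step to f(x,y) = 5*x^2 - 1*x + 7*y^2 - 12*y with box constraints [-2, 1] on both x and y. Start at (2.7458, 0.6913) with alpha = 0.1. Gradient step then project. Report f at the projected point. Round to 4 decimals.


Step 1: Compute gradient at (2.7458, 0.6913).
grad_x = 2*5*2.7458 - 1 = 26.458
grad_y = 2*7*0.6913 - 12 = -2.3218
Step 2: Gradient step.
x_raw = 2.7458 - 0.1*26.458 = 0.1
y_raw = 0.6913 - 0.1*-2.3218 = 0.9235
Step 3: Project onto [-2, 1].
x_proj = clip(0.1) = 0.1
y_proj = clip(0.9235) = 0.9235
Step 4: Evaluate f.
f(0.1, 0.9235) = -5.1621


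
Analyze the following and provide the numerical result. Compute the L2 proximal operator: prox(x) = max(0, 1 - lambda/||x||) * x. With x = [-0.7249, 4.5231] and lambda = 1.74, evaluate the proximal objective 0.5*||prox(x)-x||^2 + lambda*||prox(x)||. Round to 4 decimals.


Step 1: Compute ||x||.
||x|| = 4.5808
Step 2: Compute scaling factor.
scale = max(0, 1 - 1.74/4.5808) = 0.6202
Step 3: prox(x) = [-0.4496, 2.805]
||prox(x)|| = 2.8408
Step 4: Proximal objective.
0.5*||prox-x||^2 = 1.5138
lambda*||prox|| = 4.943
Total = 6.4568


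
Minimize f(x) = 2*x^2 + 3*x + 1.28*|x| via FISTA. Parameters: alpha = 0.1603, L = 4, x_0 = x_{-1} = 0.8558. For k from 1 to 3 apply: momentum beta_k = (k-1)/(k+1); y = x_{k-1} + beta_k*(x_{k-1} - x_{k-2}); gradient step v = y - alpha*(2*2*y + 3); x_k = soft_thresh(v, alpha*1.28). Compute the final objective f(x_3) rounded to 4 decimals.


FISTA on f(x) = 2*x^2 + 3*x + 1.28*|x|
L = 4, alpha = 0.1603
Iteration 1: beta = 0.0, y = 0.8558 + 0.0*(0.8558 - 0.8558) = 0.8558
  grad(y) = 6.4232, v = y - alpha*grad = -0.1738
  prox(v) = soft_thresh(-0.1738, 0.2052) = 0.0
Iteration 2: beta = 0.3333, y = 0.0 + 0.3333*(0.0 - 0.8558) = -0.2853
  grad(y) = 1.8589, v = y - alpha*grad = -0.5833
  prox(v) = soft_thresh(-0.5833, 0.2052) = -0.3781
Iteration 3: beta = 0.5, y = -0.3781 + 0.5*(-0.3781 - 0.0) = -0.5671
  grad(y) = 0.7316, v = y - alpha*grad = -0.6844
  prox(v) = soft_thresh(-0.6844, 0.2052) = -0.4792
f(x_3) = 2*(-0.4792)^2 + 3*(-0.4792) + 1.28*|-0.4792| = -0.365


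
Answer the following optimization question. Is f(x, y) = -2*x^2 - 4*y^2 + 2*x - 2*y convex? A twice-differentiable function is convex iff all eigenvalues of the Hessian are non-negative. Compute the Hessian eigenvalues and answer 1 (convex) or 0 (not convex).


The Hessian of f(x,y) = -2*x^2 - 4*y^2 + 2*x - 2*y is:
H = [[-4, 0], [0, -8]]
Trace = -4 - 8 = -12
Determinant = -4*-8 - (0)^2 = 32
Discriminant = (-12)^2 - 4*32 = 16.0
Eigenvalues: lambda_1 = -8.0, lambda_2 = -4.0
The function is not convex.

0


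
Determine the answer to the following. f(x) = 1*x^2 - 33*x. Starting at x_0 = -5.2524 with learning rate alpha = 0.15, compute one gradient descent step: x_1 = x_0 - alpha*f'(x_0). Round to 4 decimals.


We compute the gradient at x_0 and apply the update.
f'(x) = 2*x - 33
f'(-5.2524) = 2*-5.2524 - 33 = -43.5048
x_1 = -5.2524 - 0.15*-43.5048 = 1.2733


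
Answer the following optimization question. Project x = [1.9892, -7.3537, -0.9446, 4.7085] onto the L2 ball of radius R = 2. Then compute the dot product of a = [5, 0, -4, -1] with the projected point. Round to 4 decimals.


Step 1: Compute ||x|| (intermediates to 6 decimals).
||x|| = sqrt(1.9892^2 + (-7.3537)^2 + (-0.9446)^2 + 4.7085^2) = 9.005335
Step 2: Project.
Since ||x|| > R, scale = R/||x|| = 2/9.005335 = 0.222091, proj(x) = scale * x
proj(x) = [0.441783, -1.633191, -0.209787, 1.045715]
Step 3: Dot product.
a^T * proj(x) = 5*0.441783 + 0*(-1.633191) - 4*(-0.209787) - 1*1.045715 = 2.0023


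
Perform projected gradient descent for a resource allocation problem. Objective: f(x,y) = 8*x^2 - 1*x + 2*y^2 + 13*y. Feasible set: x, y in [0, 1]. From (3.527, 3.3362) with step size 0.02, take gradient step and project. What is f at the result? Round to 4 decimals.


Step 1: Compute gradient at (3.527, 3.3362).
grad_x = 2*8*3.527 - 1 = 55.432
grad_y = 2*2*3.3362 + 13 = 26.3448
Step 2: Gradient step.
x_raw = 3.527 - 0.02*55.432 = 2.4184
y_raw = 3.3362 - 0.02*26.3448 = 2.8093
Step 3: Project onto [0, 1].
x_proj = clip(2.4184) = 1.0
y_proj = clip(2.8093) = 1.0
Step 4: Evaluate f.
f(1.0, 1.0) = 22.0


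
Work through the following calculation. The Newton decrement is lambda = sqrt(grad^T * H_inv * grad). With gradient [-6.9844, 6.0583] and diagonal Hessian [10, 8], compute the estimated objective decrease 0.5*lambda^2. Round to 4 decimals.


Step 1: H is diagonal, so H^(-1) * g = [-0.6984, 0.7573].
Step 2: g^T H^(-1) g = sum_i g_i^2 / H_ii
  = (-6.9844)^2/10 + (6.0583)^2/8
  = 4.8782 + 4.5879 = 9.4661
Step 3: Objective decrease = 0.5 * g^T H^(-1) g = 4.733


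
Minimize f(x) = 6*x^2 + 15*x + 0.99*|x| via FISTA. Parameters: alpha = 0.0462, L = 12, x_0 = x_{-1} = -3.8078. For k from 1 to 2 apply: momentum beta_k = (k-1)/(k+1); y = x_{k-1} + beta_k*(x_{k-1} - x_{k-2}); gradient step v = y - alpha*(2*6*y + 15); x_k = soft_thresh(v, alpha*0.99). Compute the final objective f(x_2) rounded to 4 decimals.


FISTA on f(x) = 6*x^2 + 15*x + 0.99*|x|
L = 12, alpha = 0.0462
Iteration 1: beta = 0.0, y = -3.8078 + 0.0*(-3.8078 + 3.8078) = -3.8078
  grad(y) = -30.6936, v = y - alpha*grad = -2.3898
  prox(v) = soft_thresh(-2.3898, 0.0457) = -2.344
Iteration 2: beta = 0.3333, y = -2.344 + 0.3333*(-2.344 + 3.8078) = -1.8561
  grad(y) = -7.2731, v = y - alpha*grad = -1.5201
  prox(v) = soft_thresh(-1.5201, 0.0457) = -1.4743
f(x_2) = 6*(-1.4743)^2 + 15*(-1.4743) + 0.99*|-1.4743| = -7.6134


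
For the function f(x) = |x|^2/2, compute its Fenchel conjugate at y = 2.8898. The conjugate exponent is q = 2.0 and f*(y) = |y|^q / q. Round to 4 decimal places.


The conjugate exponent q satisfies 1/p + 1/q = 1.
p = 2, so q = 2/(2 - 1) = 2.0
|y|^q = 2.8898^2.0 = 8.3509
f*(2.8898) = 8.3509 / 2.0 = 4.1755


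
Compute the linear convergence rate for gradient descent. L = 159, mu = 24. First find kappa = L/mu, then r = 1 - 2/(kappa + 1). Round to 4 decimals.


Step 1: Compute the condition number.
kappa = L/mu = 159/24 = 6.625
Step 2: Compute the convergence rate.
r = 1 - 2/(kappa + 1) = 1 - 2*mu/(L + mu) = (L - mu)/(L + mu) = 135/183 = 0.7377


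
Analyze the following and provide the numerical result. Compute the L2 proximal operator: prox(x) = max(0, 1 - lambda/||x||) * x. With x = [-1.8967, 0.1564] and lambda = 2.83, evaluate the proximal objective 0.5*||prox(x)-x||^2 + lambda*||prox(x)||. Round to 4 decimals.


Step 1: Compute ||x||.
||x|| = 1.9031
Step 2: Compute scaling factor.
scale = max(0, 1 - 2.83/1.9031) = 0.0
Step 3: prox(x) = [-0.0, 0.0]
||prox(x)|| = 0.0
Step 4: Proximal objective.
0.5*||prox-x||^2 = 1.811
lambda*||prox|| = 0.0
Total = 1.811


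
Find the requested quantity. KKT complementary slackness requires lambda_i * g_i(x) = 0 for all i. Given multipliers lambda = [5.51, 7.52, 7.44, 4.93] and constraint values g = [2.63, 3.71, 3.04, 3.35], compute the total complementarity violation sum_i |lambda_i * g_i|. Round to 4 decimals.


KKT complementary slackness check:
lambda_1 * g_1 = 5.51 * 2.63 = 14.4913
lambda_2 * g_2 = 7.52 * 3.71 = 27.8992
lambda_3 * g_3 = 7.44 * 3.04 = 22.6176
lambda_4 * g_4 = 4.93 * 3.35 = 16.5155
Total violation = 14.4913 + 27.8992 + 22.6176 + 16.5155 = 81.5236


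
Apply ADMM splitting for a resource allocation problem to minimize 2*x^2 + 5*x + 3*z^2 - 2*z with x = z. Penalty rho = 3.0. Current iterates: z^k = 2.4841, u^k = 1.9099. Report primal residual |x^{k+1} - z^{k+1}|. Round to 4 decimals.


ADMM iteration with rho = 3.0, z^k = 2.4841, u^k = 1.9099
Step 1: x-update.
Minimize 2*x^2 + 5*x + (3.0/2)*(x - 2.4841 + 1.9099)^2
FOC: (2*2 + 3.0)*x = -5 + 3.0*(2.4841 - 1.9099)
x^{k+1} = -0.4682
Step 2: z-update.
Minimize 3*z^2 - 2*z + (3.0/2)*(-0.4682 - z + 1.9099)^2
FOC: (2*3 + 3.0)*z = 2 + 3.0*(-0.4682 + 1.9099)
z^{k+1} = 0.7028
Step 3: u-update.
u^{k+1} = 1.9099 - 0.4682 - 0.7028 = 0.7389
Step 4: Primal residual = |-0.4682 - 0.7028| = 1.171


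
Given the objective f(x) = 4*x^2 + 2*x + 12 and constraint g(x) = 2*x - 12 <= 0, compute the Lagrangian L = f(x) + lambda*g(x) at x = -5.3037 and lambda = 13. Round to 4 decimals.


Step 1: Evaluate f(x).
f(-5.3037) = 4*(-5.3037)^2 + 2*(-5.3037) + 12 = 113.9095
Step 2: Evaluate g(x).
g(-5.3037) = 2*-5.3037 - 12 = -22.6074
Step 3: Compute Lagrangian.
L = 113.9095 + 13*-22.6074 = -179.9867


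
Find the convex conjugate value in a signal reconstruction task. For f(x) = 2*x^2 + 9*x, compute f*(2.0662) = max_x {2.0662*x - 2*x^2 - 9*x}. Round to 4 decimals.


f*(y) = sup_x {y*x - a*x^2 - b*x} = sup_x {(y-b)*x - a*x^2}
FOC: (y - b) - 2a*x = 0 => x* = (y - b)/(2a)
x* = (2.0662 - 9)/(2*2) = -1.7335
f*(2.0662) = (y-b)^2/(4a) = (2.0662 - 9)^2/(4*2)
= 48.0776/8 = 6.0097


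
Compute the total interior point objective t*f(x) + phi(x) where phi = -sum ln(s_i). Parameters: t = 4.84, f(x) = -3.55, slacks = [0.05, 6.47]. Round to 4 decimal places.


Step 1: Compute log-barrier.
ln values: [-2.9957, 1.8672]
phi = -(-2.9957 + 1.8672) = 1.1286
Step 2: Compute augmented objective.
t*f(x) = 4.84*-3.55 = -17.182
Total = -17.182 + 1.1286 = -16.0534


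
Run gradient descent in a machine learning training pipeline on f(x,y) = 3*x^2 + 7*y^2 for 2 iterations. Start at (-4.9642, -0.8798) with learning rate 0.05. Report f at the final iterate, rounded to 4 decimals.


Gradient descent on f(x,y) = 3*x^2 + 7*y^2.
Starting point: (-4.9642, -0.8798), alpha = 0.05
Step 1: grad_x = 2*3*-4.9642 = -29.7852, grad_y = 2*7*-0.8798 = -12.3172
  x_1 = -4.9642 - 0.05*-29.7852 = -3.4749
  y_1 = -0.8798 - 0.05*-12.3172 = -0.2639
Step 2: grad_x = 2*3*-3.4749 = -20.8496, grad_y = 2*7*-0.2639 = -3.6952
  x_2 = -3.4749 - 0.05*-20.8496 = -2.4325
  y_2 = -0.2639 - 0.05*-3.6952 = -0.0792
f(-2.4325, -0.0792) = 3*(-2.4325)^2 + 7*(-0.0792)^2 = 17.7944


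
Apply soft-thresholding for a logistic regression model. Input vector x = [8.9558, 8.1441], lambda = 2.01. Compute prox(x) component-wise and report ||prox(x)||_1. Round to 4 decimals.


Soft-thresholding with lambda = 2.01:
prox(8.9558) = sign(8.9558)*max(|8.9558| - 2.01, 0) = 6.9458
prox(8.1441) = sign(8.1441)*max(|8.1441| - 2.01, 0) = 6.1341
prox(x) = [6.9458, 6.1341]
||prox(x)||_1 = 6.9458 + 6.1341 = 13.0799


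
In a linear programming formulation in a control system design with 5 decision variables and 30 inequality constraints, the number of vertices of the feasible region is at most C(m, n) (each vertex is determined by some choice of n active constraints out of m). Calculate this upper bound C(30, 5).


Each vertex corresponds to some choice of n active constraints out of m, so the number of vertices is at most C(m, n) = m! / (n!(m-n)!).
m = 30, n = 5
Numerator: 30 * 29 * 28 * 27 * 26
Denominator: 5! = 120
C(30, 5) = 142506


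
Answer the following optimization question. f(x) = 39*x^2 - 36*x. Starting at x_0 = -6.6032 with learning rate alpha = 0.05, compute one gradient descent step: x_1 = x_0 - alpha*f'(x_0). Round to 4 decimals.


We compute the gradient at x_0 and apply the update.
f'(x) = 78*x - 36
f'(-6.6032) = 78*-6.6032 - 36 = -551.0496
x_1 = -6.6032 - 0.05*-551.0496 = 20.9493


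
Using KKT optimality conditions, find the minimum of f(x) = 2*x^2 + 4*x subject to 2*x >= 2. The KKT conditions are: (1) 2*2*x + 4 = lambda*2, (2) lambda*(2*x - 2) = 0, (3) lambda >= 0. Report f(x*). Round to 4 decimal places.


Step 1: Try lambda = 0 (constraint inactive).
x_unc = -4/(2*2) = -1.0
Check: 2*-1.0 = -2.0 < 2 -- violated!
Step 2: Constraint must be active: 2*x = 2
x* = 2/2 = 1.0
lambda = (2*2*1.0 + 4)/2 = 4.0
Step 3: Compute optimal value.
f(x*) = 2*1.0^2 + 4*1.0 = 6.0


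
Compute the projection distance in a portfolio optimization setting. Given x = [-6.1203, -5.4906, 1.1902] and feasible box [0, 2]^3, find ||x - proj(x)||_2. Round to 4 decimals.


Project each component onto [0, 2].
clip(-6.1203) = 0.0, clip(-5.4906) = 0.0, clip(1.1902) = 1.1902
Projection = [0.0, 0.0, 1.1902]
Squared diffs: [37.4581, 30.1467, 0.0]
Distance = sqrt(67.6048) = 8.2222


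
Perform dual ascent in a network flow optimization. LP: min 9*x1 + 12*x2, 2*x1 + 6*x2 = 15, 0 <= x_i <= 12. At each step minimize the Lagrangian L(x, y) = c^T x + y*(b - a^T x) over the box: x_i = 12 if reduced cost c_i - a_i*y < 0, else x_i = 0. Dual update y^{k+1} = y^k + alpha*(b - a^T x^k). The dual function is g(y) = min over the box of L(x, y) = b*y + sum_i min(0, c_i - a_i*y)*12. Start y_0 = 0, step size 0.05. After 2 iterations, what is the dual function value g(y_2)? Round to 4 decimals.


Dual ascent for LP: min 9*x1 + 12*x2, 2*x1 + 6*x2 = 15, 0 <= x_i <= 12
Step 1: y^k = 0.0, reduced costs: (9.0, 12.0)
  x^k = (0.0, 0.0), subgradient = b - a^T x = 15.0
  y^{k+1} = 0.0 + 0.05*15.0 = 0.75
Step 2: y^k = 0.75, reduced costs: (7.5, 7.5)
  x^k = (0.0, 0.0), subgradient = b - a^T x = 15.0
  y^{k+1} = 0.75 + 0.05*15.0 = 1.5
Dual objective at y_2 = 1.5: reduced costs (6.0, 3.0), box minimizer x = (0.0, 0.0)
g(y_2) = b*y + (c1 - a1*y)*x1 + (c2 - a2*y)*x2 = 15*1.5 + 6.0*0.0 + 3.0*0.0 = 22.5 + 0.0 + 0.0 = 22.5


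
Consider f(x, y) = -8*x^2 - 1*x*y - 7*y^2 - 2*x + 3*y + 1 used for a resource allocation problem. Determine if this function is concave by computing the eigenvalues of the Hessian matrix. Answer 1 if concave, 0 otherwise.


The Hessian of f(x,y) = -8*x^2 - 1*x*y - 7*y^2 - 2*x + 3*y + 1 is:
H = [[-16, -1], [-1, -14]]
Trace = -16 - 14 = -30
Determinant = -16*-14 - (-1)^2 = 223
Discriminant = (-30)^2 - 4*223 = 8.0
Eigenvalues: lambda_1 = -16.4142, lambda_2 = -13.5858
The function is concave.

1


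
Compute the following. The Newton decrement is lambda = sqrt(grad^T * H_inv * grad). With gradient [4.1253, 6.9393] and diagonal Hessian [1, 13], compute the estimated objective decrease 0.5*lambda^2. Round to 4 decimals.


Step 1: H is diagonal, so H^(-1) * g = [4.1253, 0.5338].
Step 2: g^T H^(-1) g = sum_i g_i^2 / H_ii
  = (4.1253)^2/1 + (6.9393)^2/13
  = 17.0181 + 3.7041 = 20.7222
Step 3: Objective decrease = 0.5 * g^T H^(-1) g = 10.3611


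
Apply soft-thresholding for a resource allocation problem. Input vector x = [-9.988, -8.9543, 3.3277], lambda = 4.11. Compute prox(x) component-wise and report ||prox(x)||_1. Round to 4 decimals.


Soft-thresholding with lambda = 4.11:
prox(-9.988) = sign(-9.988)*max(|-9.988| - 4.11, 0) = -5.878
prox(-8.9543) = sign(-8.9543)*max(|-8.9543| - 4.11, 0) = -4.8443
prox(3.3277) = sign(3.3277)*max(|3.3277| - 4.11, 0) = 0.0
prox(x) = [-5.878, -4.8443, 0.0]
||prox(x)||_1 = 5.878 + 4.8443 + 0.0 = 10.7223


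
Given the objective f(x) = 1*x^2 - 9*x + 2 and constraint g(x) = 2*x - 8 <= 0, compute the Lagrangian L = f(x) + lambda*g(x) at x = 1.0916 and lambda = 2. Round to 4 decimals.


Step 1: Evaluate f(x).
f(1.0916) = 1*1.0916^2 - 9*1.0916 + 2 = -6.6328
Step 2: Evaluate g(x).
g(1.0916) = 2*1.0916 - 8 = -5.8168
Step 3: Compute Lagrangian.
L = -6.6328 + 2*-5.8168 = -18.2664


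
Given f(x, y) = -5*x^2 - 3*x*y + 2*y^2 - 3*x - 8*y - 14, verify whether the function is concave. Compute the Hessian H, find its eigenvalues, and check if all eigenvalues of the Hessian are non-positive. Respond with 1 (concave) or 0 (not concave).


The Hessian of f(x,y) = -5*x^2 - 3*x*y + 2*y^2 - 3*x - 8*y - 14 is:
H = [[-10, -3], [-3, 4]]
Trace = -10 + 4 = -6
Determinant = -10*4 - (-3)^2 = -49
Discriminant = (-6)^2 - 4*-49 = 232.0
Eigenvalues: lambda_1 = -10.6158, lambda_2 = 4.6158
The function is not concave.

0


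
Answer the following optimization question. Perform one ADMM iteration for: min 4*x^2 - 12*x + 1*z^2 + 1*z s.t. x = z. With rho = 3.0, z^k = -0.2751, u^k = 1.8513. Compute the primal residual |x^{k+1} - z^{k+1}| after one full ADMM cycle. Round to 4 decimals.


ADMM iteration with rho = 3.0, z^k = -0.2751, u^k = 1.8513
Step 1: x-update.
Minimize 4*x^2 - 12*x + (3.0/2)*(x + 0.2751 + 1.8513)^2
FOC: (2*4 + 3.0)*x = 12 + 3.0*(-0.2751 - 1.8513)
x^{k+1} = 0.511
Step 2: z-update.
Minimize 1*z^2 + 1*z + (3.0/2)*(0.511 - z + 1.8513)^2
FOC: (2*1 + 3.0)*z = -1 + 3.0*(0.511 + 1.8513)
z^{k+1} = 1.2174
Step 3: u-update.
u^{k+1} = 1.8513 + 0.511 - 1.2174 = 1.1449
Step 4: Primal residual = |0.511 - 1.2174| = 0.7064


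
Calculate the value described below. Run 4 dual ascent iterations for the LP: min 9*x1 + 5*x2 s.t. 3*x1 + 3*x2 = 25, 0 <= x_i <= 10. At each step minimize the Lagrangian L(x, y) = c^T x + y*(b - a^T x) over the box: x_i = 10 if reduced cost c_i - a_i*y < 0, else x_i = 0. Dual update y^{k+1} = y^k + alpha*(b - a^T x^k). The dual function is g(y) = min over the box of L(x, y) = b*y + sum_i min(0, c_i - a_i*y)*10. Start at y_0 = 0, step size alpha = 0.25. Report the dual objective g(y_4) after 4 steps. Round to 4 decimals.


Dual ascent for LP: min 9*x1 + 5*x2, 3*x1 + 3*x2 = 25, 0 <= x_i <= 10
Step 1: y^k = 0.0, reduced costs: (9.0, 5.0)
  x^k = (0.0, 0.0), subgradient = b - a^T x = 25.0
  y^{k+1} = 0.0 + 0.25*25.0 = 6.25
Step 2: y^k = 6.25, reduced costs: (-9.75, -13.75)
  x^k = (10.0, 10.0), subgradient = b - a^T x = -35.0
  y^{k+1} = 6.25 + 0.25*-35.0 = -2.5
Step 3: y^k = -2.5, reduced costs: (16.5, 12.5)
  x^k = (0.0, 0.0), subgradient = b - a^T x = 25.0
  y^{k+1} = -2.5 + 0.25*25.0 = 3.75
Step 4: y^k = 3.75, reduced costs: (-2.25, -6.25)
  x^k = (10.0, 10.0), subgradient = b - a^T x = -35.0
  y^{k+1} = 3.75 + 0.25*-35.0 = -5.0
Dual objective at y_4 = -5.0: reduced costs (24.0, 20.0), box minimizer x = (0.0, 0.0)
g(y_4) = b*y + (c1 - a1*y)*x1 + (c2 - a2*y)*x2 = 25*(-5.0) + 24.0*0.0 + 20.0*0.0 = -125.0 + 0.0 + 0.0 = -125.0


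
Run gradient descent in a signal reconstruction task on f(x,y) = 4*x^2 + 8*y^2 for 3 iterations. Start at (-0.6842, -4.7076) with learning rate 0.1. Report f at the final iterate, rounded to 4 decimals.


Gradient descent on f(x,y) = 4*x^2 + 8*y^2.
Starting point: (-0.6842, -4.7076), alpha = 0.1
Step 1: grad_x = 2*4*-0.6842 = -5.4736, grad_y = 2*8*-4.7076 = -75.3216
  x_1 = -0.6842 - 0.1*-5.4736 = -0.1368
  y_1 = -4.7076 - 0.1*-75.3216 = 2.8246
Step 2: grad_x = 2*4*-0.1368 = -1.0947, grad_y = 2*8*2.8246 = 45.193
  x_2 = -0.1368 - 0.1*-1.0947 = -0.0274
  y_2 = 2.8246 - 0.1*45.193 = -1.6947
Step 3: grad_x = 2*4*-0.0274 = -0.2189, grad_y = 2*8*-1.6947 = -27.1158
  x_3 = -0.0274 - 0.1*-0.2189 = -0.0055
  y_3 = -1.6947 - 0.1*-27.1158 = 1.0168
f(-0.0055, 1.0168) = 4*(-0.0055)^2 + 8*1.0168^2 = 8.2719


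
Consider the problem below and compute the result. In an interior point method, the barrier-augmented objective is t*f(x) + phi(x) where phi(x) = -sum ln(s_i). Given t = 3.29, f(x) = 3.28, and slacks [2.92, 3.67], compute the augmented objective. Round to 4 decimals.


Step 1: Compute log-barrier.
ln values: [1.0716, 1.3002]
phi = -(1.0716 + 1.3002) = -2.3718
Step 2: Compute augmented objective.
t*f(x) = 3.29*3.28 = 10.7912
Total = 10.7912 - 2.3718 = 8.4194


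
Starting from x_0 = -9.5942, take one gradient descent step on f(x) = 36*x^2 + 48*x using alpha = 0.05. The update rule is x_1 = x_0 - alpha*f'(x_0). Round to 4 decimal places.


We compute the gradient at x_0 and apply the update.
f'(x) = 72*x + 48
f'(-9.5942) = 72*-9.5942 + 48 = -642.7824
x_1 = -9.5942 - 0.05*-642.7824 = 22.5449


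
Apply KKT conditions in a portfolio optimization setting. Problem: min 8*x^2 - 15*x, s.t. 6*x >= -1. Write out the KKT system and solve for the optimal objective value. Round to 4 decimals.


Step 1: Try lambda = 0 (constraint inactive).
Stationarity: 2*8*x - 15 = 0
x* = 15/(2*8) = 0.9375
Check constraint: 6*0.9375 = 5.625 >= -1 -- satisfied.
Step 2: Compute optimal value.
f(x*) = 8*0.9375^2 - 15*0.9375 = -7.0313


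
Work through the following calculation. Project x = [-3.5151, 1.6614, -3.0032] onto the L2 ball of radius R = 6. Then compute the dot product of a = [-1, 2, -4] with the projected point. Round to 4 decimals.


Step 1: Compute ||x|| (intermediates to 6 decimals).
||x|| = sqrt((-3.5151)^2 + 1.6614^2 + (-3.0032)^2) = 4.912778
Step 2: Project.
Since ||x|| <= R, proj = x (no scaling needed).
proj(x) = [-3.5151, 1.6614, -3.0032]
Step 3: Dot product.
a^T * proj(x) = -1*(-3.5151) + 2*1.6614 - 4*(-3.0032) = 18.8507


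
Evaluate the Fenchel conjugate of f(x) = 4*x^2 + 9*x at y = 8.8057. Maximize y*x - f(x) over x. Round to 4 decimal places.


f*(y) = sup_x {y*x - a*x^2 - b*x} = sup_x {(y-b)*x - a*x^2}
FOC: (y - b) - 2a*x = 0 => x* = (y - b)/(2a)
x* = (8.8057 - 9)/(2*4) = -0.0243
f*(8.8057) = (y-b)^2/(4a) = (8.8057 - 9)^2/(4*4)
= 0.0378/16 = 0.0024


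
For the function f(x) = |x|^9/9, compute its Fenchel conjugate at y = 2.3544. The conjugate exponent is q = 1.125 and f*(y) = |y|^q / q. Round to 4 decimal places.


The conjugate exponent q satisfies 1/p + 1/q = 1.
p = 9, so q = 9/(9 - 1) = 1.125
|y|^q = 2.3544^1.125 = 2.6204
f*(2.3544) = 2.6204 / 1.125 = 2.3292


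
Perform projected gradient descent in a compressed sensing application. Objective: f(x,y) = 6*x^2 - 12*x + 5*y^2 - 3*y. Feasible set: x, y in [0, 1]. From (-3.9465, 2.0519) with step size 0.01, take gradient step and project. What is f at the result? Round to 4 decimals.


Step 1: Compute gradient at (-3.9465, 2.0519).
grad_x = 2*6*-3.9465 - 12 = -59.358
grad_y = 2*5*2.0519 - 3 = 17.519
Step 2: Gradient step.
x_raw = -3.9465 - 0.01*-59.358 = -3.3529
y_raw = 2.0519 - 0.01*17.519 = 1.8767
Step 3: Project onto [0, 1].
x_proj = clip(-3.3529) = 0.0
y_proj = clip(1.8767) = 1.0
Step 4: Evaluate f.
f(0.0, 1.0) = 2.0


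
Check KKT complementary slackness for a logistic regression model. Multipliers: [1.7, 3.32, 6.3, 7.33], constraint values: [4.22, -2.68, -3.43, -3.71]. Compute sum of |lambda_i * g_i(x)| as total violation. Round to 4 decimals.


KKT complementary slackness check:
lambda_1 * g_1 = 1.7 * 4.22 = 7.174
lambda_2 * g_2 = 3.32 * -2.68 = -8.8976
lambda_3 * g_3 = 6.3 * -3.43 = -21.609
lambda_4 * g_4 = 7.33 * -3.71 = -27.1943
Total violation = 7.174 + 8.8976 + 21.609 + 27.1943 = 64.8749


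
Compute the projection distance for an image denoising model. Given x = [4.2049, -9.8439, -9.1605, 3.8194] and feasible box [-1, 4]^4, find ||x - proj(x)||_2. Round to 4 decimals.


Project each component onto [-1, 4].
clip(4.2049) = 4.0, clip(-9.8439) = -1.0, clip(-9.1605) = -1.0, clip(3.8194) = 3.8194
Projection = [4.0, -1.0, -1.0, 3.8194]
Squared diffs: [0.042, 78.2146, 66.5938, 0.0]
Distance = sqrt(144.8504) = 12.0354


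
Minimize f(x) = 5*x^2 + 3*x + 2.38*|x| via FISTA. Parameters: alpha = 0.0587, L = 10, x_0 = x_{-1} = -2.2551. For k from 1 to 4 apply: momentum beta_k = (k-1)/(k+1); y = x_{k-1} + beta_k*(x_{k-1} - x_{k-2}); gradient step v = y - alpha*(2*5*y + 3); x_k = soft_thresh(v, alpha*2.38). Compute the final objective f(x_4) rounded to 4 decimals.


FISTA on f(x) = 5*x^2 + 3*x + 2.38*|x|
L = 10, alpha = 0.0587
Iteration 1: beta = 0.0, y = -2.2551 + 0.0*(-2.2551 + 2.2551) = -2.2551
  grad(y) = -19.551, v = y - alpha*grad = -1.1075
  prox(v) = soft_thresh(-1.1075, 0.1397) = -0.9678
Iteration 2: beta = 0.3333, y = -0.9678 + 0.3333*(-0.9678 + 2.2551) = -0.5386
  grad(y) = -2.3863, v = y - alpha*grad = -0.3986
  prox(v) = soft_thresh(-0.3986, 0.1397) = -0.2588
Iteration 3: beta = 0.5, y = -0.2588 + 0.5*(-0.2588 + 0.9678) = 0.0956
  grad(y) = 3.956, v = y - alpha*grad = -0.1366
  prox(v) = soft_thresh(-0.1366, 0.1397) = 0.0
Iteration 4: beta = 0.6, y = 0.0 + 0.6*(0.0 + 0.2588) = 0.1553
  grad(y) = 4.5531, v = y - alpha*grad = -0.112
  prox(v) = soft_thresh(-0.112, 0.1397) = 0.0
f(x_4) = 5*0.0^2 + 3*0.0 + 2.38*|0.0| = 0.0
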